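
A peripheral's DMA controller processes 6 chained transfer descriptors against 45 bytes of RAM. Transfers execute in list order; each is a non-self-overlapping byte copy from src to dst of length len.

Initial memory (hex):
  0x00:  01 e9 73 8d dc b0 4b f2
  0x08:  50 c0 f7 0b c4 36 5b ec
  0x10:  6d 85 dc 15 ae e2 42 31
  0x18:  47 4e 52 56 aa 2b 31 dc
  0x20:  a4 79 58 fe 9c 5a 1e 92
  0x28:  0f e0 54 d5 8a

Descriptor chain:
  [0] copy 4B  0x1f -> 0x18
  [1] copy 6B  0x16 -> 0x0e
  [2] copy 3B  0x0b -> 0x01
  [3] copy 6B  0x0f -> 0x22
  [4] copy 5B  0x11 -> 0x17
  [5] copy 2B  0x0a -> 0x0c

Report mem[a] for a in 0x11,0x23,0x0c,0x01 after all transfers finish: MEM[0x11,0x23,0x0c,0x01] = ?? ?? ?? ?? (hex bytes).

MEM[0x11,0x23,0x0c,0x01] = a4 dc f7 0b

[0] 0x1f->0x18 len=4 : dc a4 79 58
[1] 0x16->0x0e len=6 : 42 31 dc a4 79 58
[2] 0x0b->0x01 len=3 : 0b c4 36
[3] 0x0f->0x22 len=6 : 31 dc a4 79 58 ae
[4] 0x11->0x17 len=5 : a4 79 58 ae e2
[5] 0x0a->0x0c len=2 : f7 0b
query mem[0x11]=0xa4, mem[0x23]=0xdc, mem[0x0c]=0xf7, mem[0x01]=0x0b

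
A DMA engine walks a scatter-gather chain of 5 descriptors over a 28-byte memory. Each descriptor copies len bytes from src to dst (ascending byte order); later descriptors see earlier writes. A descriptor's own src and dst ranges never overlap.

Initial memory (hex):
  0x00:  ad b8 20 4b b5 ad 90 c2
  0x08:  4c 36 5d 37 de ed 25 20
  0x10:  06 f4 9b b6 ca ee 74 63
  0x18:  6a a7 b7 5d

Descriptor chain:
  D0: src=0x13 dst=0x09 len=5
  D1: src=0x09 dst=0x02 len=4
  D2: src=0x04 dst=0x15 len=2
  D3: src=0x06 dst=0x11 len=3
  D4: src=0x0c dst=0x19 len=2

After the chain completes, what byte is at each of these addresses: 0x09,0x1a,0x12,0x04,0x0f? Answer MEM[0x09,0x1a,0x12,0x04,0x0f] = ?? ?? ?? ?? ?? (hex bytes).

MEM[0x09,0x1a,0x12,0x04,0x0f] = b6 63 c2 ee 20

#0 dst[0x09+5] := {0xb6,0xca,0xee,0x74,0x63}
#1 dst[0x02+4] := {0xb6,0xca,0xee,0x74}
#2 dst[0x15+2] := {0xee,0x74}
#3 dst[0x11+3] := {0x90,0xc2,0x4c}
#4 dst[0x19+2] := {0x74,0x63}
query mem[0x09]=0xb6, mem[0x1a]=0x63, mem[0x12]=0xc2, mem[0x04]=0xee, mem[0x0f]=0x20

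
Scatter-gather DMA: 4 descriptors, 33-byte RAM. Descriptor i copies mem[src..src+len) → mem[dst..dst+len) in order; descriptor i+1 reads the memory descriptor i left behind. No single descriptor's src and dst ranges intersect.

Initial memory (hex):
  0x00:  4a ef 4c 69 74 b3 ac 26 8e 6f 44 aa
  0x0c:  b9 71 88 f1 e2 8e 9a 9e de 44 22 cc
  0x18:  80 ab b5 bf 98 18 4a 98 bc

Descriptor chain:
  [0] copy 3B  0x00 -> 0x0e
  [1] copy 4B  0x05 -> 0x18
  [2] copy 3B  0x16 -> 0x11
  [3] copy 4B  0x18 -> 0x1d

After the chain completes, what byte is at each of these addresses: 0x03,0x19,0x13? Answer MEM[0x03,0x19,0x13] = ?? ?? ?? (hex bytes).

#0 dst[0x0e+3] := {0x4a,0xef,0x4c}
#1 dst[0x18+4] := {0xb3,0xac,0x26,0x8e}
#2 dst[0x11+3] := {0x22,0xcc,0xb3}
#3 dst[0x1d+4] := {0xb3,0xac,0x26,0x8e}
query mem[0x03]=0x69, mem[0x19]=0xac, mem[0x13]=0xb3

MEM[0x03,0x19,0x13] = 69 ac b3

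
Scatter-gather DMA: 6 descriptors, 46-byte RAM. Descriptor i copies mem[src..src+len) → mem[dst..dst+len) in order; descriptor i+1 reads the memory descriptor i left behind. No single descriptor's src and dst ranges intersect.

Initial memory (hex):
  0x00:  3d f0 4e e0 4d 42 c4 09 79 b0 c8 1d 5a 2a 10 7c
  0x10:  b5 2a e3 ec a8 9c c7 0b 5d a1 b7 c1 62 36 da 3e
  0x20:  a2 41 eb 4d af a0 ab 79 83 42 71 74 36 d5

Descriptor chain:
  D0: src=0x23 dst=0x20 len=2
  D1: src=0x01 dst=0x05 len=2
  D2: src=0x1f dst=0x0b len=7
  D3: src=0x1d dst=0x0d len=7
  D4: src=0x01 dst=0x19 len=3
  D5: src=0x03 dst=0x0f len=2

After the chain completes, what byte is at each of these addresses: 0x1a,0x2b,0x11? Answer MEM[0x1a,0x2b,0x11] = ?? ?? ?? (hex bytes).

D0: mem[0x20..0x21] <- [4d af]
D1: mem[0x05..0x06] <- [f0 4e]
D2: mem[0x0b..0x11] <- [3e 4d af eb 4d af a0]
D3: mem[0x0d..0x13] <- [36 da 3e 4d af eb 4d]
D4: mem[0x19..0x1b] <- [f0 4e e0]
D5: mem[0x0f..0x10] <- [e0 4d]
query mem[0x1a]=0x4e, mem[0x2b]=0x74, mem[0x11]=0xaf

MEM[0x1a,0x2b,0x11] = 4e 74 af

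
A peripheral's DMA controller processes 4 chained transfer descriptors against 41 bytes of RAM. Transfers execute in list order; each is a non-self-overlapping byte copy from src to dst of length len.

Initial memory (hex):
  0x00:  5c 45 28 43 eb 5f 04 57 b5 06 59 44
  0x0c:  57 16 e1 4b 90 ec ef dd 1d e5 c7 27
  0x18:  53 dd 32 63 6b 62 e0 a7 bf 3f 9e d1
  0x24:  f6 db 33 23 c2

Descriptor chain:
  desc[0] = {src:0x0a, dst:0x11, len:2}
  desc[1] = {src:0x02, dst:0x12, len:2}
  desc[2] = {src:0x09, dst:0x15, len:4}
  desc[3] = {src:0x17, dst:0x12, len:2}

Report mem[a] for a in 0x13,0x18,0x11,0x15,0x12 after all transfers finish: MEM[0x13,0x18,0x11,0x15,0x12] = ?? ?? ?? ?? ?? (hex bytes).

MEM[0x13,0x18,0x11,0x15,0x12] = 57 57 59 06 44

  after D0: wrote 2B at 0x11 = 5944
  after D1: wrote 2B at 0x12 = 2843
  after D2: wrote 4B at 0x15 = 06594457
  after D3: wrote 2B at 0x12 = 4457
query mem[0x13]=0x57, mem[0x18]=0x57, mem[0x11]=0x59, mem[0x15]=0x06, mem[0x12]=0x44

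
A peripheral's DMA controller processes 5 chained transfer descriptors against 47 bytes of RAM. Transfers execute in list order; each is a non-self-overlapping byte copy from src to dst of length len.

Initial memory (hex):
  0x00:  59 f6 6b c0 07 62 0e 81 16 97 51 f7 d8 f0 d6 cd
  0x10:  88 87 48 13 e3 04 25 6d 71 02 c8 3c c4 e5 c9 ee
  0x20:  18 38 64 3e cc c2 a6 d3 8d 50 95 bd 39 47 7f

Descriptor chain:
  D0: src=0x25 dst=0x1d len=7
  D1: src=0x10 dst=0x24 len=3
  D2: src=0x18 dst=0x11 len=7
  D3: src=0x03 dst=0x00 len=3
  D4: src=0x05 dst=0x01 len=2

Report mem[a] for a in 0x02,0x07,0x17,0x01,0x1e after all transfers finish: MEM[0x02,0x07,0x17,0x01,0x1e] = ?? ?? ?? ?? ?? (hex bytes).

#0 dst[0x1d+7] := {0xc2,0xa6,0xd3,0x8d,0x50,0x95,0xbd}
#1 dst[0x24+3] := {0x88,0x87,0x48}
#2 dst[0x11+7] := {0x71,0x02,0xc8,0x3c,0xc4,0xc2,0xa6}
#3 dst[0x00+3] := {0xc0,0x07,0x62}
#4 dst[0x01+2] := {0x62,0x0e}
query mem[0x02]=0x0e, mem[0x07]=0x81, mem[0x17]=0xa6, mem[0x01]=0x62, mem[0x1e]=0xa6

MEM[0x02,0x07,0x17,0x01,0x1e] = 0e 81 a6 62 a6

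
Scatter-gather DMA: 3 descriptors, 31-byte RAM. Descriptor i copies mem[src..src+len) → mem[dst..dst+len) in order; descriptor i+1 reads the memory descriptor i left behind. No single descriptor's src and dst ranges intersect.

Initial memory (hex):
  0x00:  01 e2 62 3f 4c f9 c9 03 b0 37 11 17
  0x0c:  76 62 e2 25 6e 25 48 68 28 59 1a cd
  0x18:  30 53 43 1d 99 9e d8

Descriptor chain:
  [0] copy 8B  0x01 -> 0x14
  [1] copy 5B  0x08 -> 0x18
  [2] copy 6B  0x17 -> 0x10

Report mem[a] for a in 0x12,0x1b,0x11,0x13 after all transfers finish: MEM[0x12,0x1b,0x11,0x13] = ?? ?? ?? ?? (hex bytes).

#0 dst[0x14+8] := {0xe2,0x62,0x3f,0x4c,0xf9,0xc9,0x03,0xb0}
#1 dst[0x18+5] := {0xb0,0x37,0x11,0x17,0x76}
#2 dst[0x10+6] := {0x4c,0xb0,0x37,0x11,0x17,0x76}
query mem[0x12]=0x37, mem[0x1b]=0x17, mem[0x11]=0xb0, mem[0x13]=0x11

MEM[0x12,0x1b,0x11,0x13] = 37 17 b0 11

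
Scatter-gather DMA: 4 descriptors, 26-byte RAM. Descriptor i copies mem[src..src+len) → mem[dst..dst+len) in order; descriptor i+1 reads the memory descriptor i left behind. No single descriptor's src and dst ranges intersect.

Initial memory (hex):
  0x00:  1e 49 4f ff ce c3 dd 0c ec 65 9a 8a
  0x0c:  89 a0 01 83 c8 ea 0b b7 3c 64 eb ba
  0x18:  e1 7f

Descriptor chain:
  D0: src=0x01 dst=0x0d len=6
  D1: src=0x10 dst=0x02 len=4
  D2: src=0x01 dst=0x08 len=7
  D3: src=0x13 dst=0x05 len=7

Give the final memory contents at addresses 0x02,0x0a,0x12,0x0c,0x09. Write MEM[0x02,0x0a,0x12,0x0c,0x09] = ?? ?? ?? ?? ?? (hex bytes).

D0: mem[0x0d..0x12] <- [49 4f ff ce c3 dd]
D1: mem[0x02..0x05] <- [ce c3 dd b7]
D2: mem[0x08..0x0e] <- [49 ce c3 dd b7 dd 0c]
D3: mem[0x05..0x0b] <- [b7 3c 64 eb ba e1 7f]
query mem[0x02]=0xce, mem[0x0a]=0xe1, mem[0x12]=0xdd, mem[0x0c]=0xb7, mem[0x09]=0xba

MEM[0x02,0x0a,0x12,0x0c,0x09] = ce e1 dd b7 ba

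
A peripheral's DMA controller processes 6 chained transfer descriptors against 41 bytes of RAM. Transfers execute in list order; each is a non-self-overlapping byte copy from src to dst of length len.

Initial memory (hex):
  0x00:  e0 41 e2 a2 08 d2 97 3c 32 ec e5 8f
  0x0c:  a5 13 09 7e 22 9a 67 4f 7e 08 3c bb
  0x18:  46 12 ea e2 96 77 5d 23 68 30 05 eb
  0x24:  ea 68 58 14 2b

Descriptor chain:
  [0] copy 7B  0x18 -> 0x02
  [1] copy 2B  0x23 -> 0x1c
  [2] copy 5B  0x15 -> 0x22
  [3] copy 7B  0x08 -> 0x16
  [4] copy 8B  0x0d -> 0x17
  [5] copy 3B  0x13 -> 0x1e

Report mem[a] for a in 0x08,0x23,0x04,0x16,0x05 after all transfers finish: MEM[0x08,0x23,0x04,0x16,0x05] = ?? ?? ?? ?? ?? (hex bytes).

D0: mem[0x02..0x08] <- [46 12 ea e2 96 77 5d]
D1: mem[0x1c..0x1d] <- [eb ea]
D2: mem[0x22..0x26] <- [08 3c bb 46 12]
D3: mem[0x16..0x1c] <- [5d ec e5 8f a5 13 09]
D4: mem[0x17..0x1e] <- [13 09 7e 22 9a 67 4f 7e]
D5: mem[0x1e..0x20] <- [4f 7e 08]
query mem[0x08]=0x5d, mem[0x23]=0x3c, mem[0x04]=0xea, mem[0x16]=0x5d, mem[0x05]=0xe2

MEM[0x08,0x23,0x04,0x16,0x05] = 5d 3c ea 5d e2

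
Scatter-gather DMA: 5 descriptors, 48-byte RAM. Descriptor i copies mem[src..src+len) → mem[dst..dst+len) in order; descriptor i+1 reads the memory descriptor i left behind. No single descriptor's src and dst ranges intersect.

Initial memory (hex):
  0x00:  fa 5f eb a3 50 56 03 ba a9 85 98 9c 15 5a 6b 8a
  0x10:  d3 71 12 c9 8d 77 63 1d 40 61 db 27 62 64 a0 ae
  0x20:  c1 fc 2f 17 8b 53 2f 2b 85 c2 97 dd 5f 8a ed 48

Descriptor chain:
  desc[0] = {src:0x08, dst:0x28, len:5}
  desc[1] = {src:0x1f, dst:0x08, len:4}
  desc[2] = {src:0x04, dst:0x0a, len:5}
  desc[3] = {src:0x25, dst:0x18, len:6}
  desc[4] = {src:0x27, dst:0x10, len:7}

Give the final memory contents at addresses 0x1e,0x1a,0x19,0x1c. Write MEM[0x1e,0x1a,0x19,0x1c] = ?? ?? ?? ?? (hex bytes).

  after D0: wrote 5B at 0x28 = a985989c15
  after D1: wrote 4B at 0x08 = aec1fc2f
  after D2: wrote 5B at 0x0a = 505603baae
  after D3: wrote 6B at 0x18 = 532f2ba98598
  after D4: wrote 7B at 0x10 = 2ba985989c158a
query mem[0x1e]=0xa0, mem[0x1a]=0x2b, mem[0x19]=0x2f, mem[0x1c]=0x85

MEM[0x1e,0x1a,0x19,0x1c] = a0 2b 2f 85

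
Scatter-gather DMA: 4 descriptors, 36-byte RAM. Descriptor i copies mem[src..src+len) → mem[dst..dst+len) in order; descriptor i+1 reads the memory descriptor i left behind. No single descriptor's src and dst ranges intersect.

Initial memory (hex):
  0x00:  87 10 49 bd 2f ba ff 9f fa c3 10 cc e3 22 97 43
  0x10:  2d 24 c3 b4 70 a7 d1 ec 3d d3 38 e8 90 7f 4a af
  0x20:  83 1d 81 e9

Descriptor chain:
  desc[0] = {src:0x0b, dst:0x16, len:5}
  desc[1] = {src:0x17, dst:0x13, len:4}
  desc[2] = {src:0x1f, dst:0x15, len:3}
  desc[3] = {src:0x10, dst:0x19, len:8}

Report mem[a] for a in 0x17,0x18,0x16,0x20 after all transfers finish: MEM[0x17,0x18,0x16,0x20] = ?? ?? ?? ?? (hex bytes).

MEM[0x17,0x18,0x16,0x20] = 1d 22 83 1d

  after D0: wrote 5B at 0x16 = cce3229743
  after D1: wrote 4B at 0x13 = e3229743
  after D2: wrote 3B at 0x15 = af831d
  after D3: wrote 8B at 0x19 = 2d24c3e322af831d
query mem[0x17]=0x1d, mem[0x18]=0x22, mem[0x16]=0x83, mem[0x20]=0x1d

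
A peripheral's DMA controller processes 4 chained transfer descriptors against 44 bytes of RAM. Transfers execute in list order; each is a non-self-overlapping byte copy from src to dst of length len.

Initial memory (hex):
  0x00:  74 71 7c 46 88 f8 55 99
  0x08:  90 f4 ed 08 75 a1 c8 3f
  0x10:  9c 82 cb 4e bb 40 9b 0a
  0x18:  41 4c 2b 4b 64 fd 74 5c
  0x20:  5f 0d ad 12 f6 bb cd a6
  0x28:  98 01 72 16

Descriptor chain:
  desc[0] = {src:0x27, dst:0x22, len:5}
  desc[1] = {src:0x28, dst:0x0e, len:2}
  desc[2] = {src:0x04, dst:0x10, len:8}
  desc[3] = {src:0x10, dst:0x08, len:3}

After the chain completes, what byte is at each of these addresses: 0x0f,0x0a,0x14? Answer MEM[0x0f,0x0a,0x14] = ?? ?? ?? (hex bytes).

MEM[0x0f,0x0a,0x14] = 01 55 90

  after D0: wrote 5B at 0x22 = a698017216
  after D1: wrote 2B at 0x0e = 9801
  after D2: wrote 8B at 0x10 = 88f8559990f4ed08
  after D3: wrote 3B at 0x08 = 88f855
query mem[0x0f]=0x01, mem[0x0a]=0x55, mem[0x14]=0x90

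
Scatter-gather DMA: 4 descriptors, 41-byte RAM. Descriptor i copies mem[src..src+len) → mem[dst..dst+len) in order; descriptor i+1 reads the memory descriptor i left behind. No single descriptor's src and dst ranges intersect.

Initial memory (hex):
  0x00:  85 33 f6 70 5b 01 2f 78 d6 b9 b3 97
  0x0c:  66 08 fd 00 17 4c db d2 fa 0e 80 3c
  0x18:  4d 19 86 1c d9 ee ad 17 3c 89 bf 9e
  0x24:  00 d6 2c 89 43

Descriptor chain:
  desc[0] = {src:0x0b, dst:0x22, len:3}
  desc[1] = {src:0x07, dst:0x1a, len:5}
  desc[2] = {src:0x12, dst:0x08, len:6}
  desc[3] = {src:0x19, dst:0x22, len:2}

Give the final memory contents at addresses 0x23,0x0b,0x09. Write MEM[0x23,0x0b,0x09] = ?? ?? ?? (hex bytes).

#0 dst[0x22+3] := {0x97,0x66,0x08}
#1 dst[0x1a+5] := {0x78,0xd6,0xb9,0xb3,0x97}
#2 dst[0x08+6] := {0xdb,0xd2,0xfa,0x0e,0x80,0x3c}
#3 dst[0x22+2] := {0x19,0x78}
query mem[0x23]=0x78, mem[0x0b]=0x0e, mem[0x09]=0xd2

MEM[0x23,0x0b,0x09] = 78 0e d2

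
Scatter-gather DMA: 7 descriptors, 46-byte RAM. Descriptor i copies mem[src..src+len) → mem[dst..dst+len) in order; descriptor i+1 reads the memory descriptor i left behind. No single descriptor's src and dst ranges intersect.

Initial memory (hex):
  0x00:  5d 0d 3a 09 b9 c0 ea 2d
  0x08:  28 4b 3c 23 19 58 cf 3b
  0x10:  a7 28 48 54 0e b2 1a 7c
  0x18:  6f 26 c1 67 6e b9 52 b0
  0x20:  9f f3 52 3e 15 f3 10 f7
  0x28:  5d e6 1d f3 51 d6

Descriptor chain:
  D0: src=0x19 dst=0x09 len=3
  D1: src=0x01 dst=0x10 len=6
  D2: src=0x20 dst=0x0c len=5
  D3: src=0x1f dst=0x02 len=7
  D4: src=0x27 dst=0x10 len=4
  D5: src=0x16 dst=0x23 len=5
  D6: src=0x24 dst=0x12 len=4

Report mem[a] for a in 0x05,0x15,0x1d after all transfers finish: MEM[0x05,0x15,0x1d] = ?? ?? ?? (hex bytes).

  after D0: wrote 3B at 0x09 = 26c167
  after D1: wrote 6B at 0x10 = 0d3a09b9c0ea
  after D2: wrote 5B at 0x0c = 9ff3523e15
  after D3: wrote 7B at 0x02 = b09ff3523e15f3
  after D4: wrote 4B at 0x10 = f75de61d
  after D5: wrote 5B at 0x23 = 1a7c6f26c1
  after D6: wrote 4B at 0x12 = 7c6f26c1
query mem[0x05]=0x52, mem[0x15]=0xc1, mem[0x1d]=0xb9

MEM[0x05,0x15,0x1d] = 52 c1 b9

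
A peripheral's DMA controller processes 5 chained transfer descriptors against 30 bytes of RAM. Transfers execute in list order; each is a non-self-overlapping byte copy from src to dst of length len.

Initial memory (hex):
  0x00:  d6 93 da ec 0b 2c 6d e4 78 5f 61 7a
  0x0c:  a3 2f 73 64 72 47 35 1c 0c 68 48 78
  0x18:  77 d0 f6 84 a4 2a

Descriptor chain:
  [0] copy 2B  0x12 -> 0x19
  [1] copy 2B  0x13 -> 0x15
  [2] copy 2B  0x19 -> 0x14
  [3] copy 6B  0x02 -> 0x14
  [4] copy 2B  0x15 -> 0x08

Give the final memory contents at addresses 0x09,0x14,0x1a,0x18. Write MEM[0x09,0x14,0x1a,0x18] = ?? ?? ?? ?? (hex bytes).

MEM[0x09,0x14,0x1a,0x18] = 0b da 1c 6d

  after D0: wrote 2B at 0x19 = 351c
  after D1: wrote 2B at 0x15 = 1c0c
  after D2: wrote 2B at 0x14 = 351c
  after D3: wrote 6B at 0x14 = daec0b2c6de4
  after D4: wrote 2B at 0x08 = ec0b
query mem[0x09]=0x0b, mem[0x14]=0xda, mem[0x1a]=0x1c, mem[0x18]=0x6d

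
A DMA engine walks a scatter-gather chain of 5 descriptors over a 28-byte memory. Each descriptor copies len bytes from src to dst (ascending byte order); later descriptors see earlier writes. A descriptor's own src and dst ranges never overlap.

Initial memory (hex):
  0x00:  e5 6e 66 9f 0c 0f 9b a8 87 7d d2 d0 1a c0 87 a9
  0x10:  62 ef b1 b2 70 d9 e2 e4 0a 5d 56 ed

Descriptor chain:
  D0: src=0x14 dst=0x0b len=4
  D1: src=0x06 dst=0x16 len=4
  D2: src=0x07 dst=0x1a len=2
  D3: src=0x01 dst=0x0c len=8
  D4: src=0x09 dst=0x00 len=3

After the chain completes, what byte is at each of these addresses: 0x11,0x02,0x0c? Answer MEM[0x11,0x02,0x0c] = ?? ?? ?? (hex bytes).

MEM[0x11,0x02,0x0c] = 9b 70 6e

#0 dst[0x0b+4] := {0x70,0xd9,0xe2,0xe4}
#1 dst[0x16+4] := {0x9b,0xa8,0x87,0x7d}
#2 dst[0x1a+2] := {0xa8,0x87}
#3 dst[0x0c+8] := {0x6e,0x66,0x9f,0x0c,0x0f,0x9b,0xa8,0x87}
#4 dst[0x00+3] := {0x7d,0xd2,0x70}
query mem[0x11]=0x9b, mem[0x02]=0x70, mem[0x0c]=0x6e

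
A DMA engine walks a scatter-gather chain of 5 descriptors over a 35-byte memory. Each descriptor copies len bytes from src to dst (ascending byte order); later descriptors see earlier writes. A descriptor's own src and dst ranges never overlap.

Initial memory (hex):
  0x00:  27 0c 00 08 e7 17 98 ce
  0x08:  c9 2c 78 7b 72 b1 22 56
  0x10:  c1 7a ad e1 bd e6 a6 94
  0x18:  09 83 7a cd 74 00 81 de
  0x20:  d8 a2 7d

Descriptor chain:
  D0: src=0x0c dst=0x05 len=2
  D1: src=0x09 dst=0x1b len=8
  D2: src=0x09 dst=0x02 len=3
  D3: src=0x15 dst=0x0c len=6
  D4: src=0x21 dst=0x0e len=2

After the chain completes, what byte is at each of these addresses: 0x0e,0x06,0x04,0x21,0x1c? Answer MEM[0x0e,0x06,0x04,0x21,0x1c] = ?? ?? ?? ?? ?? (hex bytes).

D0: mem[0x05..0x06] <- [72 b1]
D1: mem[0x1b..0x22] <- [2c 78 7b 72 b1 22 56 c1]
D2: mem[0x02..0x04] <- [2c 78 7b]
D3: mem[0x0c..0x11] <- [e6 a6 94 09 83 7a]
D4: mem[0x0e..0x0f] <- [56 c1]
query mem[0x0e]=0x56, mem[0x06]=0xb1, mem[0x04]=0x7b, mem[0x21]=0x56, mem[0x1c]=0x78

MEM[0x0e,0x06,0x04,0x21,0x1c] = 56 b1 7b 56 78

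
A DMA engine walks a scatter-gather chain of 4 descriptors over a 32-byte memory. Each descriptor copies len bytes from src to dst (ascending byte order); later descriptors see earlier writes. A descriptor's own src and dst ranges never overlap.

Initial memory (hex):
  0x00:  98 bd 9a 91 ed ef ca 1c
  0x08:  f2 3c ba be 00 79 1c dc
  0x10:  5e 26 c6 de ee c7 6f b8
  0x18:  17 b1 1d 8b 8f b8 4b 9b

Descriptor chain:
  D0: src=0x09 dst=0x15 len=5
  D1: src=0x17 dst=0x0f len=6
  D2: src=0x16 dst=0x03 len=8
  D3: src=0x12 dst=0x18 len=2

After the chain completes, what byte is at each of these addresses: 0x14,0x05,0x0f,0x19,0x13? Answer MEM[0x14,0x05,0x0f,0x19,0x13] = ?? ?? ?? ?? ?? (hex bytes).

#0 dst[0x15+5] := {0x3c,0xba,0xbe,0x00,0x79}
#1 dst[0x0f+6] := {0xbe,0x00,0x79,0x1d,0x8b,0x8f}
#2 dst[0x03+8] := {0xba,0xbe,0x00,0x79,0x1d,0x8b,0x8f,0xb8}
#3 dst[0x18+2] := {0x1d,0x8b}
query mem[0x14]=0x8f, mem[0x05]=0x00, mem[0x0f]=0xbe, mem[0x19]=0x8b, mem[0x13]=0x8b

MEM[0x14,0x05,0x0f,0x19,0x13] = 8f 00 be 8b 8b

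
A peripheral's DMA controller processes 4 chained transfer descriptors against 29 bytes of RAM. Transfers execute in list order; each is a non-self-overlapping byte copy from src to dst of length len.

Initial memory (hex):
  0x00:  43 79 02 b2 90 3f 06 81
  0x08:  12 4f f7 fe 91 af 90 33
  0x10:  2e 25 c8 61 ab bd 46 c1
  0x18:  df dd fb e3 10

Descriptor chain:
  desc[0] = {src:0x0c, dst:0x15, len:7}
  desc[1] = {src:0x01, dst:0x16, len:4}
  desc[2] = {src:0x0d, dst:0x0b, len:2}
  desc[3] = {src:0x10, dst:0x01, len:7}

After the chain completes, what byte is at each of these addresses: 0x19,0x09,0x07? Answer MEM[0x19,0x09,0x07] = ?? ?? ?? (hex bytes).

MEM[0x19,0x09,0x07] = 90 4f 79

#0 dst[0x15+7] := {0x91,0xaf,0x90,0x33,0x2e,0x25,0xc8}
#1 dst[0x16+4] := {0x79,0x02,0xb2,0x90}
#2 dst[0x0b+2] := {0xaf,0x90}
#3 dst[0x01+7] := {0x2e,0x25,0xc8,0x61,0xab,0x91,0x79}
query mem[0x19]=0x90, mem[0x09]=0x4f, mem[0x07]=0x79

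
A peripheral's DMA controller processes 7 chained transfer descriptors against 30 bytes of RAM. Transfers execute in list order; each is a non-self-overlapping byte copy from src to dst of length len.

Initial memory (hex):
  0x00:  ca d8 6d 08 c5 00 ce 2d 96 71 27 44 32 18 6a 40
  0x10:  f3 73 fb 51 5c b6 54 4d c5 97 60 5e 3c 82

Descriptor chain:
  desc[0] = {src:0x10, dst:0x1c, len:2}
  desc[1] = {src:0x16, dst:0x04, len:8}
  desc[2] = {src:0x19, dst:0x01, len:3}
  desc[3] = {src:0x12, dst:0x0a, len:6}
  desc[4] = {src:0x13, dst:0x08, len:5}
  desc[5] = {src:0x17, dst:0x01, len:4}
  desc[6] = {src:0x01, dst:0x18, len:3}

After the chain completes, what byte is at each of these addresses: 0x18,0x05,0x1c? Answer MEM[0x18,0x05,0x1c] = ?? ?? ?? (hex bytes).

D0: mem[0x1c..0x1d] <- [f3 73]
D1: mem[0x04..0x0b] <- [54 4d c5 97 60 5e f3 73]
D2: mem[0x01..0x03] <- [97 60 5e]
D3: mem[0x0a..0x0f] <- [fb 51 5c b6 54 4d]
D4: mem[0x08..0x0c] <- [51 5c b6 54 4d]
D5: mem[0x01..0x04] <- [4d c5 97 60]
D6: mem[0x18..0x1a] <- [4d c5 97]
query mem[0x18]=0x4d, mem[0x05]=0x4d, mem[0x1c]=0xf3

MEM[0x18,0x05,0x1c] = 4d 4d f3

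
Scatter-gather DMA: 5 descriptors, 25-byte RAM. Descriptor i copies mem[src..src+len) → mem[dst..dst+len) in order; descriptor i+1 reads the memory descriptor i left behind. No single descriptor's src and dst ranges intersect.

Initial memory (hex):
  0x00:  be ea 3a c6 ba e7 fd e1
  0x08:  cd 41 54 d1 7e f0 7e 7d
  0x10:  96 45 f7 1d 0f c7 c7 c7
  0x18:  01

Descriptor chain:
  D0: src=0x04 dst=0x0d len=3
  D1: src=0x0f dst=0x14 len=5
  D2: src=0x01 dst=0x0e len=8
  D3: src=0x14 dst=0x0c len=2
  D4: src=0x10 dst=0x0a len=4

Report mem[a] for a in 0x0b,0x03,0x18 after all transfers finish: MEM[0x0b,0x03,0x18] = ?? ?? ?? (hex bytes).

MEM[0x0b,0x03,0x18] = ba c6 1d

  after D0: wrote 3B at 0x0d = bae7fd
  after D1: wrote 5B at 0x14 = fd9645f71d
  after D2: wrote 8B at 0x0e = ea3ac6bae7fde1cd
  after D3: wrote 2B at 0x0c = e1cd
  after D4: wrote 4B at 0x0a = c6bae7fd
query mem[0x0b]=0xba, mem[0x03]=0xc6, mem[0x18]=0x1d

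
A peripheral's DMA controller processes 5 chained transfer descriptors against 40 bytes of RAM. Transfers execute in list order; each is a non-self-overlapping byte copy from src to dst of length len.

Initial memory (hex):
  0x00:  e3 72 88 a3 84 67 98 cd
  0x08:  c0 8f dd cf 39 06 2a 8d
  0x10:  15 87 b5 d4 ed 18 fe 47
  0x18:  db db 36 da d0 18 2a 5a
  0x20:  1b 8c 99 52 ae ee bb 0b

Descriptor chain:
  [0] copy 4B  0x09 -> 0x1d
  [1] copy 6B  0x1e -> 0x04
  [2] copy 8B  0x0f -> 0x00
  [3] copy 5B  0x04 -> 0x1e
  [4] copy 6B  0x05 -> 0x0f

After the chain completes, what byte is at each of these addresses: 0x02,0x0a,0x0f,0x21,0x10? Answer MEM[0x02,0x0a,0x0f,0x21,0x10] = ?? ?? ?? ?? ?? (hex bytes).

  after D0: wrote 4B at 0x1d = 8fddcf39
  after D1: wrote 6B at 0x04 = ddcf398c9952
  after D2: wrote 8B at 0x00 = 8d1587b5d4ed18fe
  after D3: wrote 5B at 0x1e = d4ed18fe99
  after D4: wrote 6B at 0x0f = ed18fe9952dd
query mem[0x02]=0x87, mem[0x0a]=0xdd, mem[0x0f]=0xed, mem[0x21]=0xfe, mem[0x10]=0x18

MEM[0x02,0x0a,0x0f,0x21,0x10] = 87 dd ed fe 18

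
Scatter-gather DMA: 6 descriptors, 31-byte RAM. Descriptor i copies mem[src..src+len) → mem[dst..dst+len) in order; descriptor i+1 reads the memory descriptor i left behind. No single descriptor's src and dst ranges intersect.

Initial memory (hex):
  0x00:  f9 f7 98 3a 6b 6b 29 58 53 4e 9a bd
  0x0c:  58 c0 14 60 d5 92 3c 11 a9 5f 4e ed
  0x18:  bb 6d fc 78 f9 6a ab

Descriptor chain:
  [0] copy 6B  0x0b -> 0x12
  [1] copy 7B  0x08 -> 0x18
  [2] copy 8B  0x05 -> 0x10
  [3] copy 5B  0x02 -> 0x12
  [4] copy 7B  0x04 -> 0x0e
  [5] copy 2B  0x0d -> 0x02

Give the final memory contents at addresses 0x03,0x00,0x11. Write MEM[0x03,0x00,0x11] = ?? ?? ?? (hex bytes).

MEM[0x03,0x00,0x11] = 6b f9 58

  after D0: wrote 6B at 0x12 = bd58c01460d5
  after D1: wrote 7B at 0x18 = 534e9abd58c014
  after D2: wrote 8B at 0x10 = 6b2958534e9abd58
  after D3: wrote 5B at 0x12 = 983a6b6b29
  after D4: wrote 7B at 0x0e = 6b6b2958534e9a
  after D5: wrote 2B at 0x02 = c06b
query mem[0x03]=0x6b, mem[0x00]=0xf9, mem[0x11]=0x58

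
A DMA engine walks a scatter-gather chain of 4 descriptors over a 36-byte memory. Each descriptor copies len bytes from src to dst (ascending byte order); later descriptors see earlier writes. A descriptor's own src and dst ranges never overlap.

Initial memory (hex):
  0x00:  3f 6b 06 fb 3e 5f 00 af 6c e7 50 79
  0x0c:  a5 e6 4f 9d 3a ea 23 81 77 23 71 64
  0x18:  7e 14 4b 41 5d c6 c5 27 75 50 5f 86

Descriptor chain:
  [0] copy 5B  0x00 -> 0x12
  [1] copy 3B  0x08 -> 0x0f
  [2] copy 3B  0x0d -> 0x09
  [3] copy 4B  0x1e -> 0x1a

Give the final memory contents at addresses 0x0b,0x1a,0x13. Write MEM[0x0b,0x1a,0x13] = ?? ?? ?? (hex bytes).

D0: mem[0x12..0x16] <- [3f 6b 06 fb 3e]
D1: mem[0x0f..0x11] <- [6c e7 50]
D2: mem[0x09..0x0b] <- [e6 4f 6c]
D3: mem[0x1a..0x1d] <- [c5 27 75 50]
query mem[0x0b]=0x6c, mem[0x1a]=0xc5, mem[0x13]=0x6b

MEM[0x0b,0x1a,0x13] = 6c c5 6b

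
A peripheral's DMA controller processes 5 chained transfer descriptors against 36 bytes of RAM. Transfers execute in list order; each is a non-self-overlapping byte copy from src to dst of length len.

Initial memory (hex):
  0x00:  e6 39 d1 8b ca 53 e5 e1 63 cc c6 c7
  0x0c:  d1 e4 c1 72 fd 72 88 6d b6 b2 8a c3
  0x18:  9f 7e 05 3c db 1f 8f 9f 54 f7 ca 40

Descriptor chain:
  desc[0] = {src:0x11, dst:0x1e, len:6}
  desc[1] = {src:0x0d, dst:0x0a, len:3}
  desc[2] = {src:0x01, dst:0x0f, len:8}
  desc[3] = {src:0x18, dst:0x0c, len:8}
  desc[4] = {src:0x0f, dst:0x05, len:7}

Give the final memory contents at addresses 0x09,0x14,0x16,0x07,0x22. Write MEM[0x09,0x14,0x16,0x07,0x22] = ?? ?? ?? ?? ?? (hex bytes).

MEM[0x09,0x14,0x16,0x07,0x22] = 88 e5 63 1f b2

[0] 0x11->0x1e len=6 : 72 88 6d b6 b2 8a
[1] 0x0d->0x0a len=3 : e4 c1 72
[2] 0x01->0x0f len=8 : 39 d1 8b ca 53 e5 e1 63
[3] 0x18->0x0c len=8 : 9f 7e 05 3c db 1f 72 88
[4] 0x0f->0x05 len=7 : 3c db 1f 72 88 e5 e1
query mem[0x09]=0x88, mem[0x14]=0xe5, mem[0x16]=0x63, mem[0x07]=0x1f, mem[0x22]=0xb2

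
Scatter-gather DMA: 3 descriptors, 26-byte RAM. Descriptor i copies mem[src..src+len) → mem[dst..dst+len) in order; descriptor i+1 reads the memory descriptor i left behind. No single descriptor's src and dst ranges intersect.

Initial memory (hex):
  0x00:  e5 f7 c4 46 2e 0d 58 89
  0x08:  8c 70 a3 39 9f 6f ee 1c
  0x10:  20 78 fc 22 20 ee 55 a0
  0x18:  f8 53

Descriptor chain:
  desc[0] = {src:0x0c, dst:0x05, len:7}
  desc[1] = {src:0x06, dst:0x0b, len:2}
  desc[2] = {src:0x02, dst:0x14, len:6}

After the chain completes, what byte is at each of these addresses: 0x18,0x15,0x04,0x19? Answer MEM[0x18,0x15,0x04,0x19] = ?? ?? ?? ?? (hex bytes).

[0] 0x0c->0x05 len=7 : 9f 6f ee 1c 20 78 fc
[1] 0x06->0x0b len=2 : 6f ee
[2] 0x02->0x14 len=6 : c4 46 2e 9f 6f ee
query mem[0x18]=0x6f, mem[0x15]=0x46, mem[0x04]=0x2e, mem[0x19]=0xee

MEM[0x18,0x15,0x04,0x19] = 6f 46 2e ee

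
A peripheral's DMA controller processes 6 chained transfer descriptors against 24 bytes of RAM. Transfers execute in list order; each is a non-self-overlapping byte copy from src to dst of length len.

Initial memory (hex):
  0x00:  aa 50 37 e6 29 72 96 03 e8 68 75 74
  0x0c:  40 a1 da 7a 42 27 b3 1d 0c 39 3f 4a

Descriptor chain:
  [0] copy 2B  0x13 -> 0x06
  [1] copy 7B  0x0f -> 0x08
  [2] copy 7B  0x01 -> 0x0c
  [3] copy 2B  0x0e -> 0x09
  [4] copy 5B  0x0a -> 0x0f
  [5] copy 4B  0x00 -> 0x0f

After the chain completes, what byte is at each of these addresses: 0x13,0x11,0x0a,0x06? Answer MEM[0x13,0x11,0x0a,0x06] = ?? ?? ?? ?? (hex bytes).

MEM[0x13,0x11,0x0a,0x06] = e6 37 29 1d

#0 dst[0x06+2] := {0x1d,0x0c}
#1 dst[0x08+7] := {0x7a,0x42,0x27,0xb3,0x1d,0x0c,0x39}
#2 dst[0x0c+7] := {0x50,0x37,0xe6,0x29,0x72,0x1d,0x0c}
#3 dst[0x09+2] := {0xe6,0x29}
#4 dst[0x0f+5] := {0x29,0xb3,0x50,0x37,0xe6}
#5 dst[0x0f+4] := {0xaa,0x50,0x37,0xe6}
query mem[0x13]=0xe6, mem[0x11]=0x37, mem[0x0a]=0x29, mem[0x06]=0x1d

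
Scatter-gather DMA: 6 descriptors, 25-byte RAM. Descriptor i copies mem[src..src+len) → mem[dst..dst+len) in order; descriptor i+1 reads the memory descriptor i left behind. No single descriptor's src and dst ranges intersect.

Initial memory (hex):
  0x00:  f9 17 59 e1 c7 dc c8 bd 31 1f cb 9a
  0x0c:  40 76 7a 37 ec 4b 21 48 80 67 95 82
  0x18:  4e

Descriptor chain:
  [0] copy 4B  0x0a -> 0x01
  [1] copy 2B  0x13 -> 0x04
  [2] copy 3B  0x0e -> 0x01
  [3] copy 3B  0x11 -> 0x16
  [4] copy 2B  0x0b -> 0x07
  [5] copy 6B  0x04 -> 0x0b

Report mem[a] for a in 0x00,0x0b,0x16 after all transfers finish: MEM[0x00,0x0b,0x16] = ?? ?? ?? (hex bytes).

MEM[0x00,0x0b,0x16] = f9 48 4b

#0 dst[0x01+4] := {0xcb,0x9a,0x40,0x76}
#1 dst[0x04+2] := {0x48,0x80}
#2 dst[0x01+3] := {0x7a,0x37,0xec}
#3 dst[0x16+3] := {0x4b,0x21,0x48}
#4 dst[0x07+2] := {0x9a,0x40}
#5 dst[0x0b+6] := {0x48,0x80,0xc8,0x9a,0x40,0x1f}
query mem[0x00]=0xf9, mem[0x0b]=0x48, mem[0x16]=0x4b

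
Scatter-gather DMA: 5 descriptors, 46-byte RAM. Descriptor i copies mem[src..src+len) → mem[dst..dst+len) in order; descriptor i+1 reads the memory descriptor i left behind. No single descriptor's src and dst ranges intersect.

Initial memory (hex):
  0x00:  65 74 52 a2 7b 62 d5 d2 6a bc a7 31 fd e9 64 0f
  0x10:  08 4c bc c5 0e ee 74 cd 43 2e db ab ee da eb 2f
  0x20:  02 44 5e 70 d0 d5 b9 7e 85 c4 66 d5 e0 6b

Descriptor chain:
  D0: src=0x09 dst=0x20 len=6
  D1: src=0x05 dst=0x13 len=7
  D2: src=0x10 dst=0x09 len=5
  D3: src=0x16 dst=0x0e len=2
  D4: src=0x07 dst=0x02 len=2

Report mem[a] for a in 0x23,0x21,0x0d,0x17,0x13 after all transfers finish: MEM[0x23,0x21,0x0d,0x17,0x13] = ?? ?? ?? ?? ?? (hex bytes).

#0 dst[0x20+6] := {0xbc,0xa7,0x31,0xfd,0xe9,0x64}
#1 dst[0x13+7] := {0x62,0xd5,0xd2,0x6a,0xbc,0xa7,0x31}
#2 dst[0x09+5] := {0x08,0x4c,0xbc,0x62,0xd5}
#3 dst[0x0e+2] := {0x6a,0xbc}
#4 dst[0x02+2] := {0xd2,0x6a}
query mem[0x23]=0xfd, mem[0x21]=0xa7, mem[0x0d]=0xd5, mem[0x17]=0xbc, mem[0x13]=0x62

MEM[0x23,0x21,0x0d,0x17,0x13] = fd a7 d5 bc 62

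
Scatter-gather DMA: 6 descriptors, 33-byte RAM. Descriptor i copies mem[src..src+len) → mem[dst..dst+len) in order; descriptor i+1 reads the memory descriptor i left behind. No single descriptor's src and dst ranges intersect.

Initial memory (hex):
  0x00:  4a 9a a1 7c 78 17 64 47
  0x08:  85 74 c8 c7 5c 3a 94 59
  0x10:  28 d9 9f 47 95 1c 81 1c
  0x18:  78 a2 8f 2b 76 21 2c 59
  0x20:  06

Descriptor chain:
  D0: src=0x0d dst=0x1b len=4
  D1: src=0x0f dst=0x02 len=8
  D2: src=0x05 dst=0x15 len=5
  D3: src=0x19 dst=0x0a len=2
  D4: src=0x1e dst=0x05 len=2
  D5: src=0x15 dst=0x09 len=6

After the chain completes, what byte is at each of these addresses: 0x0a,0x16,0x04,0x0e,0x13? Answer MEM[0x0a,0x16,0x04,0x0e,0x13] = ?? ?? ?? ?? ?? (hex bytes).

#0 dst[0x1b+4] := {0x3a,0x94,0x59,0x28}
#1 dst[0x02+8] := {0x59,0x28,0xd9,0x9f,0x47,0x95,0x1c,0x81}
#2 dst[0x15+5] := {0x9f,0x47,0x95,0x1c,0x81}
#3 dst[0x0a+2] := {0x81,0x8f}
#4 dst[0x05+2] := {0x28,0x59}
#5 dst[0x09+6] := {0x9f,0x47,0x95,0x1c,0x81,0x8f}
query mem[0x0a]=0x47, mem[0x16]=0x47, mem[0x04]=0xd9, mem[0x0e]=0x8f, mem[0x13]=0x47

MEM[0x0a,0x16,0x04,0x0e,0x13] = 47 47 d9 8f 47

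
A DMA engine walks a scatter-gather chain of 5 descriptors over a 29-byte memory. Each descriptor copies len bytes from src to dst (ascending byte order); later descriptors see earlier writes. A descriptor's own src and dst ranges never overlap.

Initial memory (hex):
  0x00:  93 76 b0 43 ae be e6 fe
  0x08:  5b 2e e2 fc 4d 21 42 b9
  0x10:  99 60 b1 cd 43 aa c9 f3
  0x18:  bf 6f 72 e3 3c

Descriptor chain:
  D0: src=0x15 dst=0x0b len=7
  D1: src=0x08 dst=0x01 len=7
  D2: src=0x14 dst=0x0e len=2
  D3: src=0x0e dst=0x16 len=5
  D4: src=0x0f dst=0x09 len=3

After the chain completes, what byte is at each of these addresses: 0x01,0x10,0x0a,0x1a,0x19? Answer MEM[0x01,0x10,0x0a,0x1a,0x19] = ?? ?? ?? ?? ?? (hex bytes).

  after D0: wrote 7B at 0x0b = aac9f3bf6f72e3
  after D1: wrote 7B at 0x01 = 5b2ee2aac9f3bf
  after D2: wrote 2B at 0x0e = 43aa
  after D3: wrote 5B at 0x16 = 43aa72e3b1
  after D4: wrote 3B at 0x09 = aa72e3
query mem[0x01]=0x5b, mem[0x10]=0x72, mem[0x0a]=0x72, mem[0x1a]=0xb1, mem[0x19]=0xe3

MEM[0x01,0x10,0x0a,0x1a,0x19] = 5b 72 72 b1 e3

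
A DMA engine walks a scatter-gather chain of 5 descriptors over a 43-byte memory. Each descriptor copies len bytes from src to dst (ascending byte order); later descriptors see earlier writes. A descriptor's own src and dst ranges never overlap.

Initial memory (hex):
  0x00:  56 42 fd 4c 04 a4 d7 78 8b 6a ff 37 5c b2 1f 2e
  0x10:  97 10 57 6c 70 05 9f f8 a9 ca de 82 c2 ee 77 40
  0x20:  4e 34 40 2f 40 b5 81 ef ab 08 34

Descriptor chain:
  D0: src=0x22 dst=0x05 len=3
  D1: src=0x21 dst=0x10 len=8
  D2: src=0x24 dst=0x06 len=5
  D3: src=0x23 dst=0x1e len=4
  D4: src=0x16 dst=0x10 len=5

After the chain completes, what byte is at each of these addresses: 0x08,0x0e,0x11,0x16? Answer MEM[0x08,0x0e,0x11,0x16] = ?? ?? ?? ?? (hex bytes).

  after D0: wrote 3B at 0x05 = 402f40
  after D1: wrote 8B at 0x10 = 34402f40b581efab
  after D2: wrote 5B at 0x06 = 40b581efab
  after D3: wrote 4B at 0x1e = 2f40b581
  after D4: wrote 5B at 0x10 = efaba9cade
query mem[0x08]=0x81, mem[0x0e]=0x1f, mem[0x11]=0xab, mem[0x16]=0xef

MEM[0x08,0x0e,0x11,0x16] = 81 1f ab ef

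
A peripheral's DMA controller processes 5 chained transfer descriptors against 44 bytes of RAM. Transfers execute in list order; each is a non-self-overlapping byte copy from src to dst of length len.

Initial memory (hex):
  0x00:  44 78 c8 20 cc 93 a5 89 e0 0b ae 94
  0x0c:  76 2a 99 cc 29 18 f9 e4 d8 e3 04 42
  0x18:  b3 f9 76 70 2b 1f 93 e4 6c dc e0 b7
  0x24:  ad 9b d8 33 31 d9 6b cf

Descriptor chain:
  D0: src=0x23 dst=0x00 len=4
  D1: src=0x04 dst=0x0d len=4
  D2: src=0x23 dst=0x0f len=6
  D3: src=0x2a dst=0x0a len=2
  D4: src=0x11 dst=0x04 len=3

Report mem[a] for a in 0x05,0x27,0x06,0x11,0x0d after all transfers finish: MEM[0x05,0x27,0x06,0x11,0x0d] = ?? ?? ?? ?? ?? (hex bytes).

  after D0: wrote 4B at 0x00 = b7ad9bd8
  after D1: wrote 4B at 0x0d = cc93a589
  after D2: wrote 6B at 0x0f = b7ad9bd83331
  after D3: wrote 2B at 0x0a = 6bcf
  after D4: wrote 3B at 0x04 = 9bd833
query mem[0x05]=0xd8, mem[0x27]=0x33, mem[0x06]=0x33, mem[0x11]=0x9b, mem[0x0d]=0xcc

MEM[0x05,0x27,0x06,0x11,0x0d] = d8 33 33 9b cc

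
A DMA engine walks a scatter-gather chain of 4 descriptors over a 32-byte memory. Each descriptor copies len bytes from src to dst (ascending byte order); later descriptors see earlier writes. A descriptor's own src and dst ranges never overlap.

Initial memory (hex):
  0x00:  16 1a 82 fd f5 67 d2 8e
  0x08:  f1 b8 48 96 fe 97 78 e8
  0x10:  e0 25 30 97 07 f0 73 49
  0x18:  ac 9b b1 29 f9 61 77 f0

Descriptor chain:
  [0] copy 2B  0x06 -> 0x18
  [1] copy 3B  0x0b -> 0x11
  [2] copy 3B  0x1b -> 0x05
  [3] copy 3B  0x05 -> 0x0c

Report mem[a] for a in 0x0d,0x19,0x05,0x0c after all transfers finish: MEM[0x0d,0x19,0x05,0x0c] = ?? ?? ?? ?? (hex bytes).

MEM[0x0d,0x19,0x05,0x0c] = f9 8e 29 29

[0] 0x06->0x18 len=2 : d2 8e
[1] 0x0b->0x11 len=3 : 96 fe 97
[2] 0x1b->0x05 len=3 : 29 f9 61
[3] 0x05->0x0c len=3 : 29 f9 61
query mem[0x0d]=0xf9, mem[0x19]=0x8e, mem[0x05]=0x29, mem[0x0c]=0x29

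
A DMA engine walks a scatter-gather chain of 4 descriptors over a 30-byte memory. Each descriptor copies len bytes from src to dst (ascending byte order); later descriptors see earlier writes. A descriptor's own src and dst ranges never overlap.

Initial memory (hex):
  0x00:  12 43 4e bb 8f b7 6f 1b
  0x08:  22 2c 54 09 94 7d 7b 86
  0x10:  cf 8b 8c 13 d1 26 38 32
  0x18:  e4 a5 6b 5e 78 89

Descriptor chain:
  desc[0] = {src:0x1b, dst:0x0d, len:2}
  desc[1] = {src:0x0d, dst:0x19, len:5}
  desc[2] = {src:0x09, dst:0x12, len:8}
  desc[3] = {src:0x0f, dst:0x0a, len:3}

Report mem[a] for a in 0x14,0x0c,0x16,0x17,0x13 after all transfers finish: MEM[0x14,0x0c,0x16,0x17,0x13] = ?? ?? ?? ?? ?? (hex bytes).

[0] 0x1b->0x0d len=2 : 5e 78
[1] 0x0d->0x19 len=5 : 5e 78 86 cf 8b
[2] 0x09->0x12 len=8 : 2c 54 09 94 5e 78 86 cf
[3] 0x0f->0x0a len=3 : 86 cf 8b
query mem[0x14]=0x09, mem[0x0c]=0x8b, mem[0x16]=0x5e, mem[0x17]=0x78, mem[0x13]=0x54

MEM[0x14,0x0c,0x16,0x17,0x13] = 09 8b 5e 78 54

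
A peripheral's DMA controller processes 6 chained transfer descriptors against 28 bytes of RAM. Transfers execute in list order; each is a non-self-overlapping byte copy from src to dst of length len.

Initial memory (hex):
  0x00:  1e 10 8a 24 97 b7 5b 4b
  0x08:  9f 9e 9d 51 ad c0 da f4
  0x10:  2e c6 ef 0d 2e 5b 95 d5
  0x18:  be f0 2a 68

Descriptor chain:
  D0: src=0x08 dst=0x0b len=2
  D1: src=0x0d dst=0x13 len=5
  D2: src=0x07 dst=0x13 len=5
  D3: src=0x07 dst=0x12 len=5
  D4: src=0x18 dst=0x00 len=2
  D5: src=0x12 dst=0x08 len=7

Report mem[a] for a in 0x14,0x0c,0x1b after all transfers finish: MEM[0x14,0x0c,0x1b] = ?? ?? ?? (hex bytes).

#0 dst[0x0b+2] := {0x9f,0x9e}
#1 dst[0x13+5] := {0xc0,0xda,0xf4,0x2e,0xc6}
#2 dst[0x13+5] := {0x4b,0x9f,0x9e,0x9d,0x9f}
#3 dst[0x12+5] := {0x4b,0x9f,0x9e,0x9d,0x9f}
#4 dst[0x00+2] := {0xbe,0xf0}
#5 dst[0x08+7] := {0x4b,0x9f,0x9e,0x9d,0x9f,0x9f,0xbe}
query mem[0x14]=0x9e, mem[0x0c]=0x9f, mem[0x1b]=0x68

MEM[0x14,0x0c,0x1b] = 9e 9f 68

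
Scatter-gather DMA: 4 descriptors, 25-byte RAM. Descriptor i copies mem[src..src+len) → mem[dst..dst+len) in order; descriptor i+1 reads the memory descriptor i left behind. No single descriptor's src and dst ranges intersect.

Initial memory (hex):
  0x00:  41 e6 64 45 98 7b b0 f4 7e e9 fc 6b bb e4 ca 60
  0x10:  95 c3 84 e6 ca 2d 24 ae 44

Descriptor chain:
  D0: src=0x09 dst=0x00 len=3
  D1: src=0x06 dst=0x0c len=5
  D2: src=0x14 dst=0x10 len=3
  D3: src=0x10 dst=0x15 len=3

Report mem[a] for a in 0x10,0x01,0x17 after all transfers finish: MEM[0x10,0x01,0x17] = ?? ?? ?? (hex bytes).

D0: mem[0x00..0x02] <- [e9 fc 6b]
D1: mem[0x0c..0x10] <- [b0 f4 7e e9 fc]
D2: mem[0x10..0x12] <- [ca 2d 24]
D3: mem[0x15..0x17] <- [ca 2d 24]
query mem[0x10]=0xca, mem[0x01]=0xfc, mem[0x17]=0x24

MEM[0x10,0x01,0x17] = ca fc 24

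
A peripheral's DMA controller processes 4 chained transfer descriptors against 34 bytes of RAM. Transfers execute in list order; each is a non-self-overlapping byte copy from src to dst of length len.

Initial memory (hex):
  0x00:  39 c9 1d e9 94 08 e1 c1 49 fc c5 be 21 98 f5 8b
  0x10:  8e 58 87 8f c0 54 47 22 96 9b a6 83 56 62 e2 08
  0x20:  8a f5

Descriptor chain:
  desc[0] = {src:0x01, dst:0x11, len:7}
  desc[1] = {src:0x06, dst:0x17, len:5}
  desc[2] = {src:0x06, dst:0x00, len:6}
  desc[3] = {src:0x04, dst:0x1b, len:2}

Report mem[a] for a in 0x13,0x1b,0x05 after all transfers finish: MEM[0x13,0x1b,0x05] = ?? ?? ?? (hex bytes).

#0 dst[0x11+7] := {0xc9,0x1d,0xe9,0x94,0x08,0xe1,0xc1}
#1 dst[0x17+5] := {0xe1,0xc1,0x49,0xfc,0xc5}
#2 dst[0x00+6] := {0xe1,0xc1,0x49,0xfc,0xc5,0xbe}
#3 dst[0x1b+2] := {0xc5,0xbe}
query mem[0x13]=0xe9, mem[0x1b]=0xc5, mem[0x05]=0xbe

MEM[0x13,0x1b,0x05] = e9 c5 be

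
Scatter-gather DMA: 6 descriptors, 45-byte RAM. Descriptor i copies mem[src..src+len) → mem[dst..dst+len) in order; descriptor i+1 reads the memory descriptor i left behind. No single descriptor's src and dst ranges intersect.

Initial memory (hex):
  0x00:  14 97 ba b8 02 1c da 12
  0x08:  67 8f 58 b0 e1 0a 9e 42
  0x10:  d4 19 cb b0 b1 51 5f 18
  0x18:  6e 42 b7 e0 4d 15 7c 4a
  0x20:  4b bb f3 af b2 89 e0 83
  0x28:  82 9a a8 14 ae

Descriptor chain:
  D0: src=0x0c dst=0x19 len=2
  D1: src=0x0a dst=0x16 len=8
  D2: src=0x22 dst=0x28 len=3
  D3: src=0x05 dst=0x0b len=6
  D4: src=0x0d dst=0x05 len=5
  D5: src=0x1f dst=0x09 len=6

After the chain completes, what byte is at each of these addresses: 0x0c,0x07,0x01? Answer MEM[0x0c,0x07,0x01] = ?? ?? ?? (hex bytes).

  after D0: wrote 2B at 0x19 = e10a
  after D1: wrote 8B at 0x16 = 58b0e10a9e42d419
  after D2: wrote 3B at 0x28 = f3afb2
  after D3: wrote 6B at 0x0b = 1cda12678f58
  after D4: wrote 5B at 0x05 = 12678f5819
  after D5: wrote 6B at 0x09 = 4a4bbbf3afb2
query mem[0x0c]=0xf3, mem[0x07]=0x8f, mem[0x01]=0x97

MEM[0x0c,0x07,0x01] = f3 8f 97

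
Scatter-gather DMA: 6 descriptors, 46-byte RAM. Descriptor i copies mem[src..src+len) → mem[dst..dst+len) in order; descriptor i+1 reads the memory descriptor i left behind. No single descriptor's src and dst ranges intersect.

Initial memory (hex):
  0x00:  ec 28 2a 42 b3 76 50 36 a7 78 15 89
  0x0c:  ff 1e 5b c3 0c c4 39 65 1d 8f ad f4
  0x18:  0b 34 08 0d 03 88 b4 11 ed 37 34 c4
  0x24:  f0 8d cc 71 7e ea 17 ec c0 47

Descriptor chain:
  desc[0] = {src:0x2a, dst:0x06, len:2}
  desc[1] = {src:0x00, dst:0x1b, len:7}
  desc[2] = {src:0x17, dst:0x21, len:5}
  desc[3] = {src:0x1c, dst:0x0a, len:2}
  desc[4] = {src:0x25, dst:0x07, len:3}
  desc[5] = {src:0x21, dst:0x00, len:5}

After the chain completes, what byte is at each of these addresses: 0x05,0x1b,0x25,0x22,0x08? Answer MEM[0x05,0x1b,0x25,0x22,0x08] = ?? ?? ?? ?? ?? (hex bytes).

MEM[0x05,0x1b,0x25,0x22,0x08] = 76 ec ec 0b cc

#0 dst[0x06+2] := {0x17,0xec}
#1 dst[0x1b+7] := {0xec,0x28,0x2a,0x42,0xb3,0x76,0x17}
#2 dst[0x21+5] := {0xf4,0x0b,0x34,0x08,0xec}
#3 dst[0x0a+2] := {0x28,0x2a}
#4 dst[0x07+3] := {0xec,0xcc,0x71}
#5 dst[0x00+5] := {0xf4,0x0b,0x34,0x08,0xec}
query mem[0x05]=0x76, mem[0x1b]=0xec, mem[0x25]=0xec, mem[0x22]=0x0b, mem[0x08]=0xcc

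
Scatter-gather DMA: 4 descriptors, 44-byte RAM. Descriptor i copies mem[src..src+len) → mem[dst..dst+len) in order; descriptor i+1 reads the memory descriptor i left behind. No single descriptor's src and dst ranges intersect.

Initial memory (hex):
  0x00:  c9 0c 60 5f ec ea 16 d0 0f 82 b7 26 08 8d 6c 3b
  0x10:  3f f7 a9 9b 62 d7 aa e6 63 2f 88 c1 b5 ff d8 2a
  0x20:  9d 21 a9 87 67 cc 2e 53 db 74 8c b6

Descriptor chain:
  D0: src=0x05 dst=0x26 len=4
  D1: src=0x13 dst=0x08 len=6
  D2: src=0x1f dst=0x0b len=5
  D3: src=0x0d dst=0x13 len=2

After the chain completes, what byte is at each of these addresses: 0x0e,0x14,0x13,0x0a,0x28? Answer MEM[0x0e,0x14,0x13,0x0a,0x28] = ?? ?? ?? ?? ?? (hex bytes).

MEM[0x0e,0x14,0x13,0x0a,0x28] = a9 a9 21 d7 d0

#0 dst[0x26+4] := {0xea,0x16,0xd0,0x0f}
#1 dst[0x08+6] := {0x9b,0x62,0xd7,0xaa,0xe6,0x63}
#2 dst[0x0b+5] := {0x2a,0x9d,0x21,0xa9,0x87}
#3 dst[0x13+2] := {0x21,0xa9}
query mem[0x0e]=0xa9, mem[0x14]=0xa9, mem[0x13]=0x21, mem[0x0a]=0xd7, mem[0x28]=0xd0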